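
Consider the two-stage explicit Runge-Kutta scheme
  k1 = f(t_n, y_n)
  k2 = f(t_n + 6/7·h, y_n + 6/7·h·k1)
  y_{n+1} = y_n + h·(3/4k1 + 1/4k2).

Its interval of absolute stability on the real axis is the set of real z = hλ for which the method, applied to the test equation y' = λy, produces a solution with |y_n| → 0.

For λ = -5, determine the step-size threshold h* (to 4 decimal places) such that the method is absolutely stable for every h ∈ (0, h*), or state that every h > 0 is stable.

On y'=λy, z=hλ:
  k1=λy_n ⇒ h·k1=z·y_n;  k2=λ(1+6/7z)y_n ⇒ h·k2=z(1+6/7z)y_n
  y_{n+1}/y_n = 1 + 3/4z + 1/4z(1+6/7z) = 1 + z + 3/14z²
  R(z) = 1 + z + 3/14z².

Solve |R(x)|<1 on ℝ⁻.
x=-0.7: |R|=0.4050
R=1: x+3/14x²=0 ⇒ x=−14/3=-4.6667; min R=1−1/(4·3/14)=-0.1667>−1
Confirm numerically:
  x=-4.262: |R|=0.63042 <1
  x=-3.837: |R|=0.31784 <1
  x=-3.050: |R|=0.05661 <1
  x=-5.112: |R|=1.48783 >1
  x=-4.865: |R|=1.20676 >1
So |R|<1 on (-4.6667, 0).

(-4.6667,0); λ=-5 ⇒ h* = (14/3)/5 = 0.9333.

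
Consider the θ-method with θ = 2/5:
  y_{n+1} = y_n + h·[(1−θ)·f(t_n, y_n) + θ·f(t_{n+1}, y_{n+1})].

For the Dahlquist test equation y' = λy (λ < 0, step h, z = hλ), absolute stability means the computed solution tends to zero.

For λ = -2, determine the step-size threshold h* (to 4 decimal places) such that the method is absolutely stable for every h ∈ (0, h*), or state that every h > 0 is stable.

(-10.0000,0); λ=-2 ⇒ h* = (10)/2 = 5.0000.

On y'=λy, z=hλ:
  y_{n+1} = y_n + z·[3/5·y_n + 2/5·y_{n+1}] ⇒ (1 − 2/5z)y_{n+1} = (1 + 3/5z)y_n
  ⇒ R(z) = (1 + 3/5z)/(1 − 2/5z).

Boundary: |R(x)|=1, x<0.
x=-1.2: |R|=0.1892
R=−1: 1+3/5x = −1+2/5x ⇒ -1/5x=2 ⇒ x=2/(-1/5)=-10.0000
Confirm numerically:
  x=-7.530: |R|=0.87687 <1
  x=-7.370: |R|=0.86677 <1
  x=-6.849: |R|=0.83148 <1
  x=-10.509: |R|=1.01956 >1
  x=-10.284: |R|=1.01111 >1
  x=-10.210: |R|=1.00826 >1
Interval (-10.0000, 0).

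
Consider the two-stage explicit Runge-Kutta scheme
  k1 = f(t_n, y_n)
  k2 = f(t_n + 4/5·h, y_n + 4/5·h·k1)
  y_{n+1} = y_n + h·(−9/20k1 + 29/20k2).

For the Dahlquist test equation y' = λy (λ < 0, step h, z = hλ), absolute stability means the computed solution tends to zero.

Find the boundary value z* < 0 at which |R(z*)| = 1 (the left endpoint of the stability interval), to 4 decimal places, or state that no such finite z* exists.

left endpoint -0.8621.

With y'=λy (z=hλ):
  k1=λy_n ⇒ h·k1=z·y_n;  k2=λ(1+4/5z)y_n ⇒ h·k2=z(1+4/5z)y_n
  y_{n+1}/y_n = 1 − 9/20z + 29/20z(1+4/5z) = 1 + z + 29/25z²
  Hence R(z) = 1 + z + 29/25z².

Boundary: |R(x)|=1, x<0.
x=-0.59: |R|=0.8138
R=1: x+29/25x²=0 ⇒ x=−25/29=-0.8621; min R=1−1/(4·29/25)=0.7845>−1
Confirm numerically:
  x=-0.748: |R|=0.90102 <1
  x=-0.702: |R|=0.86965 <1
  x=-0.631: |R|=0.83087 <1
  x=-0.349: |R|=0.79229 <1
  x=-1.386: |R|=1.84236 >1
  x=-0.996: |R|=1.15474 >1
Stable set (-0.8621, 0).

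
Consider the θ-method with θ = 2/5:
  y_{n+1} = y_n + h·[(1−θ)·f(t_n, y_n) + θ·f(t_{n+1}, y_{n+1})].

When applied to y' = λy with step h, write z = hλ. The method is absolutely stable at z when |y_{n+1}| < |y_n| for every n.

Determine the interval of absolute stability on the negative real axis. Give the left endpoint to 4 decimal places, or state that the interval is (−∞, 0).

z∈(-10.0000,0).

With y'=λy (z=hλ):
  y_{n+1} = y_n + z·[3/5·y_n + 2/5·y_{n+1}] ⇒ (1 − 2/5z)y_{n+1} = (1 + 3/5z)y_n
  ⇒ R(z) = (1 + 3/5z)/(1 − 2/5z).

Solve |R(x)|<1 on ℝ⁻.
x=-1.05: |R|=0.2606
R=−1: 1+3/5x = −1+2/5x ⇒ -1/5x=2 ⇒ x=2/(-1/5)=-10.0000
Confirm numerically:
  x=-7.833: |R|=0.89514 <1
  x=-7.097: |R|=0.84875 <1
  x=-4.740: |R|=0.63674 <1
  x=-4.674: |R|=0.62880 <1
  x=-10.578: |R|=1.02210 >1
  x=-10.245: |R|=1.00961 >1
So |R|<1 on (-10.0000, 0).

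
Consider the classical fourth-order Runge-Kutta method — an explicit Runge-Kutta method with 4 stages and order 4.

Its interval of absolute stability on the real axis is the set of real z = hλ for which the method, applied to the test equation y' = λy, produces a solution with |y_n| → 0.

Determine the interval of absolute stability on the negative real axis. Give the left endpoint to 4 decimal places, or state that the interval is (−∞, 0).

Set f=λy, z=hλ:
  order 4, 4-stage ⇒ R(z)=1+z+z^2/2+z^3/6+z^4/24
  (e.g. R(-0.64)=0.52810, |R|=0.52810)

Solve |R(x)|<1 on ℝ⁻.
x=-0.64: |R|=0.5281
|R(-2.93)|=1.2410 |R(-2.76)|=0.9625 |R(-2.01)|=0.3367
Bisect:
  x_lo=-3.6407 |R|=3.2643  x_hi=-0.2614 |R|=0.7700
  mid=-1.95106 |R|=0.31820 →hi
  mid=-2.79589 |R|=1.01609 →lo
  mid=-2.37347 |R|=0.53706 →hi
  mid=-2.58468 |R|=0.73734 →hi
  mid=-2.69029 |R|=0.86595 →hi
  mid=-2.74309 |R|=0.93821 →hi
  mid=-2.76949 |R|=0.97643 →hi
  ...
  [-2.78537,-2.78516] ⇒ x*=-2.7853
Interval (-2.7853, 0).

z∈(-2.7853,0).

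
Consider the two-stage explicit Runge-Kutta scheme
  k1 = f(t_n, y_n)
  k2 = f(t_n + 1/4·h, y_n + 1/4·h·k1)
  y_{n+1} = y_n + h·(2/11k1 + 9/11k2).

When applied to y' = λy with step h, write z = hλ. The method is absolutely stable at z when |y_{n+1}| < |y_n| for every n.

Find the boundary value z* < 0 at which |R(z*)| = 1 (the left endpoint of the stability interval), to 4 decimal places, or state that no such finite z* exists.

left endpoint -4.8889.

Test eqn y'=λy, z=hλ:
  k1=λy_n ⇒ h·k1=z·y_n;  k2=λ(1+1/4z)y_n ⇒ h·k2=z(1+1/4z)y_n
  y_{n+1}/y_n = 1 + 2/11z + 9/11z(1+1/4z) = 1 + z + 9/44z²
  so R(z) = 1 + z + 9/44z².

Find x<0 with |R(x)|<1.
x=-0.39: |R|=0.6411
R=1: x+9/44x²=0 ⇒ x=−44/9=-4.8889; min R=1−1/(4·9/44)=-0.2222>−1
Confirm numerically:
  x=-4.598: |R|=0.72642 <1
  x=-3.860: |R|=0.18765 <1
  x=-3.245: |R|=0.09113 <1
  x=-5.412: |R|=1.57908 >1
  x=-5.025: |R|=1.13990 >1
So |R|<1 on (-4.8889, 0).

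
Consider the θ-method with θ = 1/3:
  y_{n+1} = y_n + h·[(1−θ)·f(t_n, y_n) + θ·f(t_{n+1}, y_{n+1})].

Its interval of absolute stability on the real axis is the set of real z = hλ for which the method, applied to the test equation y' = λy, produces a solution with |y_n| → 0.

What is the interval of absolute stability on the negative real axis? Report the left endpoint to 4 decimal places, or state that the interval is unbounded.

(-6.0000, 0).

On y'=λy, z=hλ:
  y_{n+1} = y_n + z·[2/3·y_n + 1/3·y_{n+1}] ⇒ (1 − 1/3z)y_{n+1} = (1 + 2/3z)y_n
  so R(z) = (1 + 2/3z)/(1 − 1/3z).

Find x<0 with |R(x)|<1.
x=-1.42: |R|=0.0362
R=−1: 1+2/3x = −1+1/3x ⇒ -1/3x=2 ⇒ x=2/(-1/3)=-6.0000
Confirm numerically:
  x=-5.315: |R|=0.91762 <1
  x=-5.047: |R|=0.88157 <1
  x=-4.310: |R|=0.76881 <1
  x=-6.586: |R|=1.06113 >1
  x=-6.205: |R|=1.02227 >1
So |R|<1 on (-6.0000, 0).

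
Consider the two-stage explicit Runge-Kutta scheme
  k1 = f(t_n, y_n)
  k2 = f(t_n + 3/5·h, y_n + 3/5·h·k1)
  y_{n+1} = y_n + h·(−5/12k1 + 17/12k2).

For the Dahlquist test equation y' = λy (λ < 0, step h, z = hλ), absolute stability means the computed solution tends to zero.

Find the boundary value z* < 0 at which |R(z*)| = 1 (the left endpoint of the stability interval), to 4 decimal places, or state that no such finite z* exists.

z* = -1.1765.

Set f=λy, z=hλ:
  k1=λy_n ⇒ h·k1=z·y_n;  k2=λ(1+3/5z)y_n ⇒ h·k2=z(1+3/5z)y_n
  y_{n+1}/y_n = 1 − 5/12z + 17/12z(1+3/5z) = 1 + z + 17/20z²
  R(z) = 1 + z + 17/20z².

Need |R(x)|<1, x<0.
x=-1.3: |R|=1.1365
R=1: x+17/20x²=0 ⇒ x=−20/17=-1.1765; min R=1−1/(4·17/20)=0.7059>−1
Confirm numerically:
  x=-0.808: |R|=0.74693 <1
  x=-0.723: |R|=0.72132 <1
  x=-0.597: |R|=0.70595 <1
  x=-1.642: |R|=1.64974 >1
  x=-1.459: |R|=1.35038 >1
  x=-1.212: |R|=1.03660 >1
So |R|<1 on (-1.1765, 0).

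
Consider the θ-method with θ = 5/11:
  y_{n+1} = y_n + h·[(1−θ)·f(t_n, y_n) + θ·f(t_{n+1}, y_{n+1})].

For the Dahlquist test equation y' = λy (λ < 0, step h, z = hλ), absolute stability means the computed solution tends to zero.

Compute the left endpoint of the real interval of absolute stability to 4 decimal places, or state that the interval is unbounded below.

z* = -22.0000.

Test eqn y'=λy, z=hλ:
  y_{n+1} = y_n + z·[6/11·y_n + 5/11·y_{n+1}] ⇒ (1 − 5/11z)y_{n+1} = (1 + 6/11z)y_n
  Hence R(z) = (1 + 6/11z)/(1 − 5/11z).

Need |R(x)|<1, x<0.
x=-0.49: |R|=0.5993
R=−1: 1+6/11x = −1+5/11x ⇒ -1/11x=2 ⇒ x=2/(-1/11)=-22.0000
Confirm numerically:
  x=-21.156: |R|=0.99277 <1
  x=-20.213: |R|=0.98405 <1
  x=-12.290: |R|=0.86598 <1
  x=-12.071: |R|=0.86085 <1
  x=-22.443: |R|=1.00360 >1
  x=-22.274: |R|=1.00224 >1
  x=-22.036: |R|=1.00030 >1
Interval (-22.0000, 0).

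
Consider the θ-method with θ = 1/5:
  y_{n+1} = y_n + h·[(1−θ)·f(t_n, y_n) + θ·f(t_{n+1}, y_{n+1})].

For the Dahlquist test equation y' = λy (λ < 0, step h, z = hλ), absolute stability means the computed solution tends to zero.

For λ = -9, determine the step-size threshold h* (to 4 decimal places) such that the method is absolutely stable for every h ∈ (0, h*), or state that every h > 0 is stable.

(-3.3333,0); λ=-9 ⇒ h* = (10/3)/9 = 0.3704.

With y'=λy (z=hλ):
  y_{n+1} = y_n + z·[4/5·y_n + 1/5·y_{n+1}] ⇒ (1 − 1/5z)y_{n+1} = (1 + 4/5z)y_n
  so R(z) = (1 + 4/5z)/(1 − 1/5z).

Need |R(x)|<1, x<0.
x=-0.54: |R|=0.5126
R=−1: 1+4/5x = −1+1/5x ⇒ -3/5x=2 ⇒ x=2/(-3/5)=-3.3333
Confirm numerically:
  x=-3.293: |R|=0.98541 <1
  x=-2.244: |R|=0.54887 <1
  x=-2.125: |R|=0.49123 <1
  x=-3.861: |R|=1.17865 >1
  x=-3.557: |R|=1.07842 >1
Stable set (-3.3333, 0).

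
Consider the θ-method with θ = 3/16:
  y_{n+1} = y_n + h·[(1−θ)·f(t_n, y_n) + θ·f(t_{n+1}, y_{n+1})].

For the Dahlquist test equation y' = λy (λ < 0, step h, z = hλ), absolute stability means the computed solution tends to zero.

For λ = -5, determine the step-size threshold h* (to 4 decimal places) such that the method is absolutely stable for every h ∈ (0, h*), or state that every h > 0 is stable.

On y'=λy, z=hλ:
  y_{n+1} = y_n + z·[13/16·y_n + 3/16·y_{n+1}] ⇒ (1 − 3/16z)y_{n+1} = (1 + 13/16z)y_n
  ⇒ R(z) = (1 + 13/16z)/(1 − 3/16z).

Find x<0 with |R(x)|<1.
x=-1.09: |R|=0.0950
R=−1: 1+13/16x = −1+3/16x ⇒ -5/8x=2 ⇒ x=2/(-5/8)=-3.2000
Confirm numerically:
  x=-3.134: |R|=0.97402 <1
  x=-2.857: |R|=0.86040 <1
  x=-2.620: |R|=0.75692 <1
  x=-1.430: |R|=0.12765 <1
  x=-3.602: |R|=1.14997 >1
  x=-3.327: |R|=1.04888 >1
Interval (-3.2000, 0).

(-3.2000,0); λ=-5 ⇒ h* = (16/5)/5 = 0.6400.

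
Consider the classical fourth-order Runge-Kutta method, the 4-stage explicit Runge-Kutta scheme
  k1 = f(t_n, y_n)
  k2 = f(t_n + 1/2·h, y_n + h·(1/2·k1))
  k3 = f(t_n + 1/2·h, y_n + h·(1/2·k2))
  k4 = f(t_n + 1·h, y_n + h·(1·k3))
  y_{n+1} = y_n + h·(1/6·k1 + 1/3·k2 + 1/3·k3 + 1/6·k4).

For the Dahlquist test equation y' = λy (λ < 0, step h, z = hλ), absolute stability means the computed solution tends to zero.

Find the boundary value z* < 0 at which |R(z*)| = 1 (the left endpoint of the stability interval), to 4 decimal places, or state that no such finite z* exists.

On y'=λy, z=hλ:
  order 4, 4-stage ⇒ R(z)=1+z+z^2/2+z^3/6+z^4/24
  (e.g. R(-1.37)=0.28667, |R|=0.28667)

Find x<0 with |R(x)|<1.
x=-1.37: |R|=0.2867
|R(-2.39)|=0.5502 |R(-2.31)|=0.4901 |R(-0.53)|=0.5889
Bisect:
  x_lo=-3.2849 |R|=2.0542  x_hi=-0.2471 |R|=0.7811
  mid=-1.76599 |R|=0.28070 →hi
  mid=-2.52544 |R|=0.67387 →hi
  mid=-2.90516 |R|=1.19628 →lo
  mid=-2.71530 |R|=0.89950 →hi
  mid=-2.81023 |R|=1.03825 →lo
  mid=-2.76276 |R|=0.96656 →hi
  mid=-2.78650 |R|=1.00181 →lo
  mid=-2.77463 |R|=0.98404 →hi
  mid=-2.78056 |R|=0.99289 →hi
  mid=-2.78353 |R|=0.99734 →hi
  ...
  [-2.78538,-2.78520] ⇒ x*=-2.7853
Interval (-2.7853, 0).

left endpoint -2.7853.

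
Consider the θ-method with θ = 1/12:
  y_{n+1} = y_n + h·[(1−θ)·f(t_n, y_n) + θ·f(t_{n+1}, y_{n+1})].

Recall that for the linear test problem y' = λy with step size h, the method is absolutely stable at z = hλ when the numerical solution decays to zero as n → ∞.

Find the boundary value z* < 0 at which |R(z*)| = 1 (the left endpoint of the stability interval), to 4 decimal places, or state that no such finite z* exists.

z* = -2.4000.

Test eqn y'=λy, z=hλ:
  y_{n+1} = y_n + z·[11/12·y_n + 1/12·y_{n+1}] ⇒ (1 − 1/12z)y_{n+1} = (1 + 11/12z)y_n
  R(z) = (1 + 11/12z)/(1 − 1/12z).

Solve |R(x)|<1 on ℝ⁻.
x=-1.38: |R|=0.2377
R=−1: 1+11/12x = −1+1/12x ⇒ -5/6x=2 ⇒ x=2/(-5/6)=-2.4000
Confirm numerically:
  x=-2.241: |R|=0.88835 <1
  x=-2.069: |R|=0.76473 <1
  x=-1.602: |R|=0.41332 <1
  x=-2.811: |R|=1.27750 >1
  x=-2.807: |R|=1.27487 >1
So |R|<1 on (-2.4000, 0).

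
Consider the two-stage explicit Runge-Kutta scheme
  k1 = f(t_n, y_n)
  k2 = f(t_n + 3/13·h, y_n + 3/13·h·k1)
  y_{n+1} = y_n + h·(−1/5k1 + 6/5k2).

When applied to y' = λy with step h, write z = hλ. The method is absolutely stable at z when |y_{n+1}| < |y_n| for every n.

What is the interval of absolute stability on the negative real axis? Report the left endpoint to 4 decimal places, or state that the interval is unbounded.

(-3.6111, 0).

Set f=λy, z=hλ:
  k1=λy_n ⇒ h·k1=z·y_n;  k2=λ(1+3/13z)y_n ⇒ h·k2=z(1+3/13z)y_n
  y_{n+1}/y_n = 1 − 1/5z + 6/5z(1+3/13z) = 1 + z + 18/65z²
  ⇒ R(z) = 1 + z + 18/65z².

Need |R(x)|<1, x<0.
x=-1.48: |R|=0.1266
R=1: x+18/65x²=0 ⇒ x=−65/18=-3.6111; min R=1−1/(4·18/65)=0.0972>−1
Confirm numerically:
  x=-3.516: |R|=0.90739 <1
  x=-2.662: |R|=0.30034 <1
  x=-2.292: |R|=0.16275 <1
  x=-4.143: |R|=1.61023 >1
  x=-4.067: |R|=1.51344 >1
So |R|<1 on (-3.6111, 0).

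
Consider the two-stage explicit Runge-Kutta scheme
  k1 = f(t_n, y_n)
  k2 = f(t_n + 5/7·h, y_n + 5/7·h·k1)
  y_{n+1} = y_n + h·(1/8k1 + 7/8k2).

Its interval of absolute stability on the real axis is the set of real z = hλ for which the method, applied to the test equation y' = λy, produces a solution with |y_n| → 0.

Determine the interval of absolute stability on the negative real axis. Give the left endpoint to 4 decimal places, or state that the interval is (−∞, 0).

z∈(-1.6000,0).

Set f=λy, z=hλ:
  k1=λy_n ⇒ h·k1=z·y_n;  k2=λ(1+5/7z)y_n ⇒ h·k2=z(1+5/7z)y_n
  y_{n+1}/y_n = 1 + 1/8z + 7/8z(1+5/7z) = 1 + z + 5/8z²
  R(z) = 1 + z + 5/8z².

Boundary: |R(x)|=1, x<0.
x=-1.3: |R|=0.7562
R=1: x+5/8x²=0 ⇒ x=−8/5=-1.6000; min R=1−1/(4·5/8)=0.6000>−1
Confirm numerically:
  x=-1.528: |R|=0.93124 <1
  x=-1.399: |R|=0.82425 <1
  x=-1.204: |R|=0.70201 <1
  x=-2.157: |R|=1.75091 >1
  x=-2.127: |R|=1.70058 >1
Stable set (-1.6000, 0).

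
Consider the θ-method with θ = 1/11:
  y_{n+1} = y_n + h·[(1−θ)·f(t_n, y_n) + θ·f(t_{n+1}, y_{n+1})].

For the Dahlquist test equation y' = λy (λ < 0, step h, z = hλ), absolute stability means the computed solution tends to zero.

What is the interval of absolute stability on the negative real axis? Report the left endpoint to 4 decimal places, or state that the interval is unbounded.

(-2.4444, 0).

Set f=λy, z=hλ:
  y_{n+1} = y_n + z·[10/11·y_n + 1/11·y_{n+1}] ⇒ (1 − 1/11z)y_{n+1} = (1 + 10/11z)y_n
  ⇒ R(z) = (1 + 10/11z)/(1 − 1/11z).

Boundary: |R(x)|=1, x<0.
x=-1.42: |R|=0.2576
R=−1: 1+10/11x = −1+1/11x ⇒ -9/11x=2 ⇒ x=2/(-9/11)=-2.4444
Confirm numerically:
  x=-2.387: |R|=0.96138 <1
  x=-2.349: |R|=0.93565 <1
  x=-1.817: |R|=0.55941 <1
  x=-2.738: |R|=1.19231 >1
  x=-2.621: |R|=1.11666 >1
  x=-2.563: |R|=1.07867 >1
So |R|<1 on (-2.4444, 0).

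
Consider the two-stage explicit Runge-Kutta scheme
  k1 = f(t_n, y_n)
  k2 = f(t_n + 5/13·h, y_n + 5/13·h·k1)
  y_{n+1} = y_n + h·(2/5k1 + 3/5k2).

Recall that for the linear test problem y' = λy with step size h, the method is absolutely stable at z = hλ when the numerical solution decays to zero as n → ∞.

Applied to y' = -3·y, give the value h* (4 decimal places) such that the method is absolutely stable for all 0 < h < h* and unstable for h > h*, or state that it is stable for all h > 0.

On y'=λy, z=hλ:
  k1=λy_n ⇒ h·k1=z·y_n;  k2=λ(1+5/13z)y_n ⇒ h·k2=z(1+5/13z)y_n
  y_{n+1}/y_n = 1 + 2/5z + 3/5z(1+5/13z) = 1 + z + 3/13z²
  ⇒ R(z) = 1 + z + 3/13z².

Need |R(x)|<1, x<0.
x=-0.39: |R|=0.6451
R=1: x+3/13x²=0 ⇒ x=−13/3=-4.3333; min R=1−1/(4·3/13)=-0.0833>−1
Confirm numerically:
  x=-4.063: |R|=0.74653 <1
  x=-3.805: |R|=0.53608 <1
  x=-3.472: |R|=0.30987 <1
  x=-2.874: |R|=0.03213 <1
  x=-4.901: |R|=1.64203 >1
  x=-4.847: |R|=1.57456 >1
So |R|<1 on (-4.3333, 0).

(-4.3333,0); λ=-3 ⇒ h* = (13/3)/3 = 1.4444.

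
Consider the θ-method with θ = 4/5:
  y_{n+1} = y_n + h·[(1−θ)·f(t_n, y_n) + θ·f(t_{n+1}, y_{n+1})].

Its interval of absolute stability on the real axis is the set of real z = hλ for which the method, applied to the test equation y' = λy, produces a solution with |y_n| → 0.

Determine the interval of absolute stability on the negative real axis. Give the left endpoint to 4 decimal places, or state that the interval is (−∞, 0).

Set f=λy, z=hλ:
  y_{n+1} = y_n + z·[1/5·y_n + 4/5·y_{n+1}] ⇒ (1 − 4/5z)y_{n+1} = (1 + 1/5z)y_n
  ⇒ R(z) = (1 + 1/5z)/(1 − 4/5z).

Boundary: |R(x)|=1, x<0.
x=-1.25: |R|=0.3750
x=-2: |R|=0.2308
x=-10: |R|=0.1111
x=-100: |R|=0.2346
θ=4/5≥1/2 ⇒ |1+1/5x|<|1−4/5x| ∀x<0 ⇒ interval (−∞,0).

interval (−∞, 0).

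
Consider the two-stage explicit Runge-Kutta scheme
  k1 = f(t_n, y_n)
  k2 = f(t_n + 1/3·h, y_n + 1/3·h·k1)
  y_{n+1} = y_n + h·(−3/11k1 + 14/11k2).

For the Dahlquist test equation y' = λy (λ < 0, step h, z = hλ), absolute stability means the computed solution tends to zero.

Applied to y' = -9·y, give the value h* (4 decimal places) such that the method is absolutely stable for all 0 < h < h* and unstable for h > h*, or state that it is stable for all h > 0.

(-2.3571,0); λ=-9 ⇒ h* = (33/14)/9 = 0.2619.

On y'=λy, z=hλ:
  k1=λy_n ⇒ h·k1=z·y_n;  k2=λ(1+1/3z)y_n ⇒ h·k2=z(1+1/3z)y_n
  y_{n+1}/y_n = 1 − 3/11z + 14/11z(1+1/3z) = 1 + z + 14/33z²
  Hence R(z) = 1 + z + 14/33z².

Solve |R(x)|<1 on ℝ⁻.
x=-0.97: |R|=0.4292
R=1: x+14/33x²=0 ⇒ x=−33/14=-2.3571; min R=1−1/(4·14/33)=0.4107>−1
Confirm numerically:
  x=-2.232: |R|=0.88150 <1
  x=-1.337: |R|=0.42136 <1
  x=-1.191: |R|=0.41078 <1
  x=-1.128: |R|=0.41180 <1
  x=-2.686: |R|=1.37474 >1
  x=-2.506: |R|=1.15826 >1
Interval (-2.3571, 0).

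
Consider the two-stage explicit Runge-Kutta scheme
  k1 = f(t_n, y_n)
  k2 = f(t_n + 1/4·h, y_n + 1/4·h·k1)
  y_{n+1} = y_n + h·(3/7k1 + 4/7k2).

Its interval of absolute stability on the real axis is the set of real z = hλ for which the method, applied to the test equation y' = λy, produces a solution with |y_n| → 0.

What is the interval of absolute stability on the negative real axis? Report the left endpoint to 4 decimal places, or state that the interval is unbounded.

On y'=λy, z=hλ:
  k1=λy_n ⇒ h·k1=z·y_n;  k2=λ(1+1/4z)y_n ⇒ h·k2=z(1+1/4z)y_n
  y_{n+1}/y_n = 1 + 3/7z + 4/7z(1+1/4z) = 1 + z + 1/7z²
  Hence R(z) = 1 + z + 1/7z².

Find x<0 with |R(x)|<1.
x=-1.43: |R|=0.1379
R=1: x+1/7x²=0 ⇒ x=−7=-7.0000; min R=1−1/(4·1/7)=-0.7500>−1
Confirm numerically:
  x=-4.578: |R|=0.58399 <1
  x=-4.510: |R|=0.60427 <1
  x=-3.797: |R|=0.73740 <1
  x=-2.849: |R|=0.68946 <1
  x=-7.580: |R|=1.62806 >1
  x=-7.422: |R|=1.44744 >1
  x=-7.026: |R|=1.02610 >1
Interval (-7.0000, 0).

z∈(-7.0000,0).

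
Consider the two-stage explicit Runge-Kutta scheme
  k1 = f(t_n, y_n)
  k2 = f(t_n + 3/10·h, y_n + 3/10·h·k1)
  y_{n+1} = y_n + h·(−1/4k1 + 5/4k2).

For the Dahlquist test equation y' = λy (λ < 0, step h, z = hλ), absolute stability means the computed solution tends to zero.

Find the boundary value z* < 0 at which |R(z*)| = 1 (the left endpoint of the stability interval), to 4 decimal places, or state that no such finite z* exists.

left endpoint -2.6667.

On y'=λy, z=hλ:
  k1=λy_n ⇒ h·k1=z·y_n;  k2=λ(1+3/10z)y_n ⇒ h·k2=z(1+3/10z)y_n
  y_{n+1}/y_n = 1 − 1/4z + 5/4z(1+3/10z) = 1 + z + 3/8z²
  ⇒ R(z) = 1 + z + 3/8z².

Boundary: |R(x)|=1, x<0.
x=-0.3: |R|=0.7338
R=1: x+3/8x²=0 ⇒ x=−8/3=-2.6667; min R=1−1/(4·3/8)=0.3333>−1
Confirm numerically:
  x=-2.538: |R|=0.87754 <1
  x=-1.214: |R|=0.33867 <1
  x=-1.159: |R|=0.34473 <1
  x=-2.940: |R|=1.30135 >1
  x=-2.711: |R|=1.04507 >1
Interval (-2.6667, 0).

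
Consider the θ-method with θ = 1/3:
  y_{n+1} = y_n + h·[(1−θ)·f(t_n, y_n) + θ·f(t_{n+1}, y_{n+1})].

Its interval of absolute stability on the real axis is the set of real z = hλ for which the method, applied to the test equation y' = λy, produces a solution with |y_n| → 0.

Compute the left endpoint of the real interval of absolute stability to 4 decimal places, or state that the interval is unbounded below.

z* = -6.0000.

With y'=λy (z=hλ):
  y_{n+1} = y_n + z·[2/3·y_n + 1/3·y_{n+1}] ⇒ (1 − 1/3z)y_{n+1} = (1 + 2/3z)y_n
  R(z) = (1 + 2/3z)/(1 − 1/3z).

Find x<0 with |R(x)|<1.
x=-1.66: |R|=0.0687
R=−1: 1+2/3x = −1+1/3x ⇒ -1/3x=2 ⇒ x=2/(-1/3)=-6.0000
Confirm numerically:
  x=-4.237: |R|=0.75639 <1
  x=-3.947: |R|=0.70448 <1
  x=-3.016: |R|=0.50399 <1
  x=-6.391: |R|=1.04164 >1
  x=-6.226: |R|=1.02450 >1
  x=-6.196: |R|=1.02131 >1
Stable set (-6.0000, 0).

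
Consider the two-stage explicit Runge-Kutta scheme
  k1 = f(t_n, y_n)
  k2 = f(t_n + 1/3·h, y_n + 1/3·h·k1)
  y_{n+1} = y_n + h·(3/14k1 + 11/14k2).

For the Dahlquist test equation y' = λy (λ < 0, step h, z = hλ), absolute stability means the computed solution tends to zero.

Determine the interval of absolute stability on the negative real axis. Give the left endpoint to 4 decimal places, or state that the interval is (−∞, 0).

Set f=λy, z=hλ:
  k1=λy_n ⇒ h·k1=z·y_n;  k2=λ(1+1/3z)y_n ⇒ h·k2=z(1+1/3z)y_n
  y_{n+1}/y_n = 1 + 3/14z + 11/14z(1+1/3z) = 1 + z + 11/42z²
  so R(z) = 1 + z + 11/42z².

Solve |R(x)|<1 on ℝ⁻.
x=-1.54: |R|=0.0811
R=1: x+11/42x²=0 ⇒ x=−42/11=-3.8182; min R=1−1/(4·11/42)=0.0455>−1
Confirm numerically:
  x=-2.463: |R|=0.12581 <1
  x=-2.185: |R|=0.06539 <1
  x=-2.153: |R|=0.06104 <1
  x=-4.172: |R|=1.38661 >1
  x=-3.928: |R|=1.11298 >1
  x=-3.919: |R|=1.10348 >1
Stable set (-3.8182, 0).

z∈(-3.8182,0).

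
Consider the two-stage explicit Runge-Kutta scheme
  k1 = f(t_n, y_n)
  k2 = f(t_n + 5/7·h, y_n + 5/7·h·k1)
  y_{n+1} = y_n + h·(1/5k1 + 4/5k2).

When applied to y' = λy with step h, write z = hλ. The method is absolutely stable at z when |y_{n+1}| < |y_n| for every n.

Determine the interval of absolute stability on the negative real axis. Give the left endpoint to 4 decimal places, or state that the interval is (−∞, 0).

z∈(-1.7500,0).

On y'=λy, z=hλ:
  k1=λy_n ⇒ h·k1=z·y_n;  k2=λ(1+5/7z)y_n ⇒ h·k2=z(1+5/7z)y_n
  y_{n+1}/y_n = 1 + 1/5z + 4/5z(1+5/7z) = 1 + z + 4/7z²
  Hence R(z) = 1 + z + 4/7z².

Boundary: |R(x)|=1, x<0.
x=-1.01: |R|=0.5729
R=1: x+4/7x²=0 ⇒ x=−7/4=-1.7500; min R=1−1/(4·4/7)=0.5625>−1
Confirm numerically:
  x=-1.277: |R|=0.65485 <1
  x=-1.000: |R|=0.57143 <1
  x=-0.968: |R|=0.56744 <1
  x=-2.082: |R|=1.39499 >1
  x=-1.974: |R|=1.25267 >1
  x=-1.881: |R|=1.14081 >1
Interval (-1.7500, 0).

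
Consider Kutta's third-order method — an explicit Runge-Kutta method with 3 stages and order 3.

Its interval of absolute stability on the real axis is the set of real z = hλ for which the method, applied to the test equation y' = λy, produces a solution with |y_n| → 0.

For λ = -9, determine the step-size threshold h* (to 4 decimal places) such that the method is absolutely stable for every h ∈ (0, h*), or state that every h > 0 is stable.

(-2.5127,0); λ=-9 ⇒ h* = 0.2792.

On y'=λy, z=hλ:
  order 3, 3-stage ⇒ R(z)=1+z+z^2/2+z^3/6
  (e.g. R(-1.76)=-0.11983, |R|=0.11983)

Find x<0 with |R(x)|<1.
x=-1.76: |R|=0.1198
|R(-1.61)|=0.0095 |R(-1.09)|=0.2882 |R(-0.58)|=0.5557
Bisect:
  x_lo=-2.8256 |R|=1.5936  x_hi=-0.3540 |R|=0.7012
  mid=-1.58983 |R|=0.00422 →hi
  mid=-2.20772 |R|=0.56413 →hi
  mid=-2.51667 |R|=1.00647 →lo
  mid=-2.36220 |R|=0.76904 →hi
  mid=-2.43944 |R|=0.88346 →hi
  mid=-2.47805 |R|=0.94386 →hi
  mid=-2.49736 |R|=0.97489 →hi
  mid=-2.50702 |R|=0.99061 →hi
  mid=-2.51185 |R|=0.99852 →hi
  mid=-2.51426 |R|=1.00249 →lo
  ...
  [-2.51275,-2.51260] ⇒ x*=-2.5127
Interval (-2.5127, 0).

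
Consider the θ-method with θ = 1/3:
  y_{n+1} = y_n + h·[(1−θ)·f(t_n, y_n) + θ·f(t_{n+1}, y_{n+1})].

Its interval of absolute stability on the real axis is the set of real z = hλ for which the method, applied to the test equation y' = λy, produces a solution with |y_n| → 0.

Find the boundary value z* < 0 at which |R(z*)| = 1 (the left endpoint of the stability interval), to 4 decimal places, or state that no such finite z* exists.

left endpoint -6.0000.

On y'=λy, z=hλ:
  y_{n+1} = y_n + z·[2/3·y_n + 1/3·y_{n+1}] ⇒ (1 − 1/3z)y_{n+1} = (1 + 2/3z)y_n
  R(z) = (1 + 2/3z)/(1 − 1/3z).

Find x<0 with |R(x)|<1.
x=-1.6: |R|=0.0435
R=−1: 1+2/3x = −1+1/3x ⇒ -1/3x=2 ⇒ x=2/(-1/3)=-6.0000
Confirm numerically:
  x=-5.865: |R|=0.98477 <1
  x=-5.642: |R|=0.95857 <1
  x=-4.565: |R|=0.81031 <1
  x=-3.285: |R|=0.56802 <1
  x=-6.324: |R|=1.03475 >1
  x=-6.274: |R|=1.02954 >1
  x=-6.128: |R|=1.01402 >1
So |R|<1 on (-6.0000, 0).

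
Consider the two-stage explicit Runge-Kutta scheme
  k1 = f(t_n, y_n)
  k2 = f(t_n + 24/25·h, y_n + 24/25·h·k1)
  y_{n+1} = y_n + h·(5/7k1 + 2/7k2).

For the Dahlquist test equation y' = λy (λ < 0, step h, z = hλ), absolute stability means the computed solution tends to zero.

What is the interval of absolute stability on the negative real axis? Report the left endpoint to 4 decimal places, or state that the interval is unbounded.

Set f=λy, z=hλ:
  k1=λy_n ⇒ h·k1=z·y_n;  k2=λ(1+24/25z)y_n ⇒ h·k2=z(1+24/25z)y_n
  y_{n+1}/y_n = 1 + 5/7z + 2/7z(1+24/25z) = 1 + z + 48/175z²
  ⇒ R(z) = 1 + z + 48/175z².

Need |R(x)|<1, x<0.
x=-1.66: |R|=0.0958
R=1: x+48/175x²=0 ⇒ x=−175/48=-3.6458; min R=1−1/(4·48/175)=0.0885>−1
Confirm numerically:
  x=-3.431: |R|=0.79783 <1
  x=-2.265: |R|=0.14215 <1
  x=-1.990: |R|=0.09620 <1
  x=-4.195: |R|=1.63189 >1
  x=-3.985: |R|=1.37072 >1
  x=-3.666: |R|=1.02028 >1
So |R|<1 on (-3.6458, 0).

(-3.6458, 0).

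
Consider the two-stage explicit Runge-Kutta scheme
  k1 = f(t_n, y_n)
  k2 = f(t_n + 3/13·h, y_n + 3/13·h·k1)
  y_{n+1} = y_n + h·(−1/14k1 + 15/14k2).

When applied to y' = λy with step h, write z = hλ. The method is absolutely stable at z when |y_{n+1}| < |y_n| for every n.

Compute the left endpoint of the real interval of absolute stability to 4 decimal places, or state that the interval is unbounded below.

z* = -4.0444.

On y'=λy, z=hλ:
  k1=λy_n ⇒ h·k1=z·y_n;  k2=λ(1+3/13z)y_n ⇒ h·k2=z(1+3/13z)y_n
  y_{n+1}/y_n = 1 − 1/14z + 15/14z(1+3/13z) = 1 + z + 45/182z²
  ⇒ R(z) = 1 + z + 45/182z².

Solve |R(x)|<1 on ℝ⁻.
x=-0.85: |R|=0.3286
R=1: x+45/182x²=0 ⇒ x=−182/45=-4.0444; min R=1−1/(4·45/182)=-0.0111>−1
Confirm numerically:
  x=-3.639: |R|=0.63520 <1
  x=-2.926: |R|=0.19085 <1
  x=-2.252: |R|=0.00194 <1
  x=-2.089: |R|=0.01001 <1
  x=-4.506: |R|=1.51423 >1
  x=-4.487: |R|=1.49098 >1
  x=-4.279: |R|=1.24816 >1
Interval (-4.0444, 0).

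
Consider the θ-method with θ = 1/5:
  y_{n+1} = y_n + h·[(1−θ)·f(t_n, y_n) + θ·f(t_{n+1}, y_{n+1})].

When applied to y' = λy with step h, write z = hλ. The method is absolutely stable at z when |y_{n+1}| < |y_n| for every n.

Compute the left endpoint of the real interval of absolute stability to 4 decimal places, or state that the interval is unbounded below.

left endpoint -3.3333.

With y'=λy (z=hλ):
  y_{n+1} = y_n + z·[4/5·y_n + 1/5·y_{n+1}] ⇒ (1 − 1/5z)y_{n+1} = (1 + 4/5z)y_n
  R(z) = (1 + 4/5z)/(1 − 1/5z).

Solve |R(x)|<1 on ℝ⁻.
x=-1.56: |R|=0.1890
R=−1: 1+4/5x = −1+1/5x ⇒ -3/5x=2 ⇒ x=2/(-3/5)=-3.3333
Confirm numerically:
  x=-2.652: |R|=0.73288 <1
  x=-2.432: |R|=0.63617 <1
  x=-2.133: |R|=0.49516 <1
  x=-1.728: |R|=0.28419 <1
  x=-3.893: |R|=1.18880 >1
  x=-3.532: |R|=1.06985 >1
So |R|<1 on (-3.3333, 0).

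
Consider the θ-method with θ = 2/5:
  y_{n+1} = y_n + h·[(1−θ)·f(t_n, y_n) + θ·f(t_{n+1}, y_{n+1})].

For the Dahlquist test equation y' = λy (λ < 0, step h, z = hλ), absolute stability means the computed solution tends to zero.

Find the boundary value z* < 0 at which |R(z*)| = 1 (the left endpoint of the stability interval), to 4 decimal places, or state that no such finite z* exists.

left endpoint -10.0000.

With y'=λy (z=hλ):
  y_{n+1} = y_n + z·[3/5·y_n + 2/5·y_{n+1}] ⇒ (1 − 2/5z)y_{n+1} = (1 + 3/5z)y_n
  Hence R(z) = (1 + 3/5z)/(1 − 2/5z).

Find x<0 with |R(x)|<1.
x=-1.22: |R|=0.1801
R=−1: 1+3/5x = −1+2/5x ⇒ -1/5x=2 ⇒ x=2/(-1/5)=-10.0000
Confirm numerically:
  x=-9.585: |R|=0.98283 <1
  x=-6.624: |R|=0.81499 <1
  x=-6.146: |R|=0.77712 <1
  x=-5.495: |R|=0.71826 <1
  x=-10.522: |R|=1.02004 >1
  x=-10.089: |R|=1.00353 >1
  x=-10.039: |R|=1.00156 >1
Interval (-10.0000, 0).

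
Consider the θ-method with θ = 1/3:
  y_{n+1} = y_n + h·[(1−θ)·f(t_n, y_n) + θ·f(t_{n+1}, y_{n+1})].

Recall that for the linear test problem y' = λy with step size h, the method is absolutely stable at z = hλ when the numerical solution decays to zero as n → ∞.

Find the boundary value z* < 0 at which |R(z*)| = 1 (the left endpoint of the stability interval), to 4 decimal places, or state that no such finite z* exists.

With y'=λy (z=hλ):
  y_{n+1} = y_n + z·[2/3·y_n + 1/3·y_{n+1}] ⇒ (1 − 1/3z)y_{n+1} = (1 + 2/3z)y_n
  Hence R(z) = (1 + 2/3z)/(1 − 1/3z).

Solve |R(x)|<1 on ℝ⁻.
x=-1.26: |R|=0.1127
R=−1: 1+2/3x = −1+1/3x ⇒ -1/3x=2 ⇒ x=2/(-1/3)=-6.0000
Confirm numerically:
  x=-5.040: |R|=0.88060 <1
  x=-4.809: |R|=0.84748 <1
  x=-4.397: |R|=0.78329 <1
  x=-6.401: |R|=1.04266 >1
  x=-6.327: |R|=1.03506 >1
  x=-6.105: |R|=1.01153 >1
So |R|<1 on (-6.0000, 0).

left endpoint -6.0000.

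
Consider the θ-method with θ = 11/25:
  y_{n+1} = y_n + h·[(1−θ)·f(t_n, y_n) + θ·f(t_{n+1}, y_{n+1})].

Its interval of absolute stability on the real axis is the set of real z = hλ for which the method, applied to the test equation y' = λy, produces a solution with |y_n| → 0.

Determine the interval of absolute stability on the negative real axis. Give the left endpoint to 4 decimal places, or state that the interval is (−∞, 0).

Set f=λy, z=hλ:
  y_{n+1} = y_n + z·[14/25·y_n + 11/25·y_{n+1}] ⇒ (1 − 11/25z)y_{n+1} = (1 + 14/25z)y_n
  Hence R(z) = (1 + 14/25z)/(1 − 11/25z).

Find x<0 with |R(x)|<1.
x=-1.64: |R|=0.0474
R=−1: 1+14/25x = −1+11/25x ⇒ -3/25x=2 ⇒ x=2/(-3/25)=-16.6667
Confirm numerically:
  x=-13.721: |R|=0.94977 <1
  x=-12.679: |R|=0.92726 <1
  x=-7.679: |R|=0.75369 <1
  x=-17.042: |R|=1.00530 >1
  x=-16.991: |R|=1.00459 >1
  x=-16.768: |R|=1.00145 >1
So |R|<1 on (-16.6667, 0).

z∈(-16.6667,0).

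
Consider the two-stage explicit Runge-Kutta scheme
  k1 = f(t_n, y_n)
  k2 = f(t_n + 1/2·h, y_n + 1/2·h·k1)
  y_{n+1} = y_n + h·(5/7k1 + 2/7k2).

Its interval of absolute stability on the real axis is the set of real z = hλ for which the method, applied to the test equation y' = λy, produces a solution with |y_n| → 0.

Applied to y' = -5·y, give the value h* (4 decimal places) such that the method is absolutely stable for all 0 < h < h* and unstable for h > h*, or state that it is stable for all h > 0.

(-7.0000,0); λ=-5 ⇒ h* = (7)/5 = 1.4000.

With y'=λy (z=hλ):
  k1=λy_n ⇒ h·k1=z·y_n;  k2=λ(1+1/2z)y_n ⇒ h·k2=z(1+1/2z)y_n
  y_{n+1}/y_n = 1 + 5/7z + 2/7z(1+1/2z) = 1 + z + 1/7z²
  ⇒ R(z) = 1 + z + 1/7z².

Find x<0 with |R(x)|<1.
x=-0.99: |R|=0.1500
R=1: x+1/7x²=0 ⇒ x=−7=-7.0000; min R=1−1/(4·1/7)=-0.7500>−1
Confirm numerically:
  x=-6.717: |R|=0.72844 <1
  x=-6.693: |R|=0.70646 <1
  x=-6.228: |R|=0.31314 <1
  x=-7.185: |R|=1.18989 >1
  x=-7.143: |R|=1.14592 >1
  x=-7.094: |R|=1.09526 >1
Interval (-7.0000, 0).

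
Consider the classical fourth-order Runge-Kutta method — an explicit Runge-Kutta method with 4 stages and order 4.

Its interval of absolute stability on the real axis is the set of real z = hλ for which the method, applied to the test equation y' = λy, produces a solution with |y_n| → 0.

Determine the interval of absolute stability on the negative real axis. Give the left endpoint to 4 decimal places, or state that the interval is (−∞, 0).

With y'=λy (z=hλ):
  order 4, 4-stage ⇒ R(z)=1+z+z^2/2+z^3/6+z^4/24
  (e.g. R(-1.64)=0.27106, |R|=0.27106)

Solve |R(x)|<1 on ℝ⁻.
x=-1.64: |R|=0.2711
|R(-2.05)|=0.3513 |R(-0.7)|=0.4978 |R(-0.58)|=0.5604
Bisect:
  x_lo=-3.2464 |R|=1.9488  x_hi=-0.1128 |R|=0.8934
  mid=-1.67957 |R|=0.27282 →hi
  mid=-2.46298 |R|=0.61329 →hi
  mid=-2.85468 |R|=1.10976 →lo
  mid=-2.65883 |R|=0.82548 →hi
  mid=-2.75676 |R|=0.95782 →hi
  mid=-2.80572 |R|=1.03123 →lo
  mid=-2.78124 |R|=0.99390 →hi
  mid=-2.79348 |R|=1.01241 →lo
  mid=-2.78736 |R|=1.00312 →lo
  ...
  [-2.78545,-2.78525] ⇒ x*=-2.7853
Stable set (-2.7853, 0).

z∈(-2.7853,0).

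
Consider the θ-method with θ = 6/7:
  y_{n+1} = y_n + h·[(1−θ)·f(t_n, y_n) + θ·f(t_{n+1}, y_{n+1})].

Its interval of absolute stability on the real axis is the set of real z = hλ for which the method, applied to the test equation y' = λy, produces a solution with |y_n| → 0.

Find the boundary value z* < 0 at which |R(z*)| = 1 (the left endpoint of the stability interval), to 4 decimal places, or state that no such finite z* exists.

On y'=λy, z=hλ:
  y_{n+1} = y_n + z·[1/7·y_n + 6/7·y_{n+1}] ⇒ (1 − 6/7z)y_{n+1} = (1 + 1/7z)y_n
  R(z) = (1 + 1/7z)/(1 − 6/7z).

Need |R(x)|<1, x<0.
x=-0.6: |R|=0.6038
x=-2: |R|=0.2632
x=-10: |R|=0.0448
x=-100: |R|=0.1532
θ=6/7≥1/2 ⇒ |1+1/7x|<|1−6/7x| ∀x<0 ⇒ interval (−∞,0).

(−∞, 0) — no finite endpoint.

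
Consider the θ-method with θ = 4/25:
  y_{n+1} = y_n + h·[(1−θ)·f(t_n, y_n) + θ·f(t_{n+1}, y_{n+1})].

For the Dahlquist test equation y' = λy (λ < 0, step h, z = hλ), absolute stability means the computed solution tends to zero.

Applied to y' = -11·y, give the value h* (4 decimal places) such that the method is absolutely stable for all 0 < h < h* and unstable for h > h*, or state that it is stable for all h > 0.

On y'=λy, z=hλ:
  y_{n+1} = y_n + z·[21/25·y_n + 4/25·y_{n+1}] ⇒ (1 − 4/25z)y_{n+1} = (1 + 21/25z)y_n
  ⇒ R(z) = (1 + 21/25z)/(1 − 4/25z).

Solve |R(x)|<1 on ℝ⁻.
x=-0.66: |R|=0.4030
R=−1: 1+21/25x = −1+4/25x ⇒ -17/25x=2 ⇒ x=2/(-17/25)=-2.9412
Confirm numerically:
  x=-1.707: |R|=0.34080 <1
  x=-1.645: |R|=0.30225 <1
  x=-1.394: |R|=0.13978 <1
  x=-3.070: |R|=1.05874 >1
  x=-3.058: |R|=1.05334 >1
  x=-3.038: |R|=1.04430 >1
Stable set (-2.9412, 0).

(-2.9412,0); λ=-11 ⇒ h* = (50/17)/11 = 0.2674.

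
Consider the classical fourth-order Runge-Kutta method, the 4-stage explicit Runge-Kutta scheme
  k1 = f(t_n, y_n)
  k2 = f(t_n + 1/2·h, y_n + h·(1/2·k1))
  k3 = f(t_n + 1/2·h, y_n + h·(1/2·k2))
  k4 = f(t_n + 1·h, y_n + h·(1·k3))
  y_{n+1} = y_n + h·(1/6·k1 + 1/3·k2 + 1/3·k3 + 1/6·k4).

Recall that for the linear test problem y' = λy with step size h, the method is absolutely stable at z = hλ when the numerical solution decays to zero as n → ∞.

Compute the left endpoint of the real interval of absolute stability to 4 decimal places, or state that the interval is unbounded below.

With y'=λy (z=hλ):
  order 4, 4-stage ⇒ R(z)=1+z+z^2/2+z^3/6+z^4/24
  (e.g. R(-1.04)=0.36207, |R|=0.36207)

Boundary: |R(x)|=1, x<0.
x=-1.04: |R|=0.3621
|R(-2.94)|=1.2594 |R(-2.78)|=0.9920 |R(-1.44)|=0.2783
Bisect:
  x_lo=-3.6753 |R|=3.4071  x_hi=-0.0932 |R|=0.9110
  mid=-1.88427 |R|=0.30120 →hi
  mid=-2.77980 |R|=0.99175 →hi
  mid=-3.22757 |R|=1.89891 →lo
  mid=-3.00368 |R|=1.38239 →lo
  mid=-2.89174 |R|=1.17272 →lo
  mid=-2.83577 |R|=1.07881 →lo
  mid=-2.80779 |R|=1.03445 →lo
  mid=-2.79379 |R|=1.01289 →lo
  ...
  [-2.78549,-2.78527] ⇒ x*=-2.7853
Interval (-2.7853, 0).

left endpoint -2.7853.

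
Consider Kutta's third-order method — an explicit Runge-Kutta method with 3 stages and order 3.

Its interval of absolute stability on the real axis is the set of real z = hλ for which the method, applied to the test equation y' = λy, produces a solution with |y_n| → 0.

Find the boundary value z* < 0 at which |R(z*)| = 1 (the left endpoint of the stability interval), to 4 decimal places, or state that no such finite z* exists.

On y'=λy, z=hλ:
  order 3, 3-stage ⇒ R(z)=1+z+z^2/2+z^3/6
  (e.g. R(-0.98)=0.34333, |R|=0.34333)

Solve |R(x)|<1 on ℝ⁻.
x=-0.98: |R|=0.3433
|R(-2.63)|=1.2035 |R(-2.53)|=1.0286 |R(-1.23)|=0.2163
Bisect:
  x_lo=-2.9197 |R|=1.8055  x_hi=-0.2776 |R|=0.7574
  mid=-1.59863 |R|=0.00173 →hi
  mid=-2.25915 |R|=0.62896 →hi
  mid=-2.58941 |R|=1.13057 →lo
  mid=-2.42428 |R|=0.86035 →hi
  mid=-2.50684 |R|=0.99032 →hi
  mid=-2.54813 |R|=1.05913 →lo
  mid=-2.52749 |R|=1.02440 →lo
  mid=-2.51716 |R|=1.00728 →lo
  mid=-2.51200 |R|=0.99878 →hi
  mid=-2.51458 |R|=1.00303 →lo
  ...
  [-2.51281,-2.51265] ⇒ x*=-2.5127
So |R|<1 on (-2.5127, 0).

left endpoint -2.5127.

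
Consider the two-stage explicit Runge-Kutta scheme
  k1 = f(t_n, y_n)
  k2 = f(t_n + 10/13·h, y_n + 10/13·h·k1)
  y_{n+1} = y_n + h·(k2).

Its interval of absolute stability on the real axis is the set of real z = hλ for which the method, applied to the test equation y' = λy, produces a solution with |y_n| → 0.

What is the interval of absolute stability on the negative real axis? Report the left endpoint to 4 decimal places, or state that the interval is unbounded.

With y'=λy (z=hλ):
  k1=λy_n ⇒ h·k1=z·y_n;  k2=λ(1+10/13z)y_n ⇒ h·k2=z(1+10/13z)y_n
  y_{n+1}/y_n = 1 + z(1+10/13z) = 1 + z + 10/13z²
  so R(z) = 1 + z + 10/13z².

Boundary: |R(x)|=1, x<0.
x=-1.05: |R|=0.7981
R=1: x+10/13x²=0 ⇒ x=−13/10=-1.3000; min R=1−1/(4·10/13)=0.6750>−1
Confirm numerically:
  x=-1.233: |R|=0.93645 <1
  x=-0.977: |R|=0.75725 <1
  x=-0.725: |R|=0.67933 <1
  x=-1.774: |R|=1.64683 >1
  x=-1.749: |R|=1.60408 >1
  x=-1.701: |R|=1.52469 >1
Stable set (-1.3000, 0).

(-1.3000, 0).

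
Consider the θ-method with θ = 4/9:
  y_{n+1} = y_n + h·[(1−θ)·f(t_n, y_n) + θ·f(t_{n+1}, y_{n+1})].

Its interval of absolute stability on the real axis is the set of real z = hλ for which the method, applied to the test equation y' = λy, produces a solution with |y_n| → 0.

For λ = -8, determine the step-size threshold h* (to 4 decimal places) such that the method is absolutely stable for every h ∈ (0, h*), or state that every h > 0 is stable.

With y'=λy (z=hλ):
  y_{n+1} = y_n + z·[5/9·y_n + 4/9·y_{n+1}] ⇒ (1 − 4/9z)y_{n+1} = (1 + 5/9z)y_n
  R(z) = (1 + 5/9z)/(1 − 4/9z).

Find x<0 with |R(x)|<1.
x=-0.31: |R|=0.7275
R=−1: 1+5/9x = −1+4/9x ⇒ -1/9x=2 ⇒ x=2/(-1/9)=-18.0000
Confirm numerically:
  x=-17.207: |R|=0.98981 <1
  x=-14.456: |R|=0.94697 <1
  x=-12.076: |R|=0.89662 <1
  x=-7.939: |R|=0.75314 <1
  x=-18.248: |R|=1.00302 >1
  x=-18.115: |R|=1.00141 >1
  x=-18.094: |R|=1.00116 >1
Stable set (-18.0000, 0).

(-18.0000,0); λ=-8 ⇒ h* = (18)/8 = 2.2500.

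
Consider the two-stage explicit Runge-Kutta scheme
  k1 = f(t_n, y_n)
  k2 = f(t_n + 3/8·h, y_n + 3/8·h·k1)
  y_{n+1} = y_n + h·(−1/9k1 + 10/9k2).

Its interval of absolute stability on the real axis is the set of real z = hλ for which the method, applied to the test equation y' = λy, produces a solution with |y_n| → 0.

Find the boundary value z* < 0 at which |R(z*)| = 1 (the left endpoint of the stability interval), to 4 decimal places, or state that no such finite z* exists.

Set f=λy, z=hλ:
  k1=λy_n ⇒ h·k1=z·y_n;  k2=λ(1+3/8z)y_n ⇒ h·k2=z(1+3/8z)y_n
  y_{n+1}/y_n = 1 − 1/9z + 10/9z(1+3/8z) = 1 + z + 5/12z²
  Hence R(z) = 1 + z + 5/12z².

Solve |R(x)|<1 on ℝ⁻.
x=-0.91: |R|=0.4350
R=1: x+5/12x²=0 ⇒ x=−12/5=-2.4000; min R=1−1/(4·5/12)=0.4000>−1
Confirm numerically:
  x=-2.359: |R|=0.95970 <1
  x=-1.832: |R|=0.56643 <1
  x=-1.315: |R|=0.40551 <1
  x=-0.963: |R|=0.42340 <1
  x=-2.929: |R|=1.64560 >1
  x=-2.653: |R|=1.27967 >1
Stable set (-2.4000, 0).

left endpoint -2.4000.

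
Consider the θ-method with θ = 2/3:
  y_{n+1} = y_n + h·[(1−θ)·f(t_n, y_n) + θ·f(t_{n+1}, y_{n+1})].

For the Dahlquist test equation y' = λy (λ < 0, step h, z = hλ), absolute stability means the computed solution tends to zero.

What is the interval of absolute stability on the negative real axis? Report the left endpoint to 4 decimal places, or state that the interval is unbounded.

On y'=λy, z=hλ:
  y_{n+1} = y_n + z·[1/3·y_n + 2/3·y_{n+1}] ⇒ (1 − 2/3z)y_{n+1} = (1 + 1/3z)y_n
  so R(z) = (1 + 1/3z)/(1 − 2/3z).

Solve |R(x)|<1 on ℝ⁻.
x=-0.84: |R|=0.4615
x=-2: |R|=0.1429
x=-10: |R|=0.3043
x=-100: |R|=0.4778
θ=2/3≥1/2 ⇒ |1+1/3x|<|1−2/3x| ∀x<0 ⇒ interval (−∞,0).

(−∞, 0) — no finite endpoint.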